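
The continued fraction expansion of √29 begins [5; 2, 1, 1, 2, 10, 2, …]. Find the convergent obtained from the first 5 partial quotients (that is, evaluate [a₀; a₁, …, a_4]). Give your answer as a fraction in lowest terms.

Work from the innermost term outward:
Start with 2.
1 + 1/(2/1) = 1 + 1/2 = 3/2
1 + 1/(3/2) = 1 + 2/3 = 5/3
2 + 1/(5/3) = 2 + 3/5 = 13/5
5 + 1/(13/5) = 5 + 5/13 = 70/13

70/13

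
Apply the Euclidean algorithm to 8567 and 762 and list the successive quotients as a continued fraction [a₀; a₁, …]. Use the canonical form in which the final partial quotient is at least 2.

[11; 4, 8, 2, 2, 4]

Run the Euclidean algorithm, recording each quotient:
8567 = 11·762 + 185, so a_0 = 11
762 = 4·185 + 22, so a_1 = 4
185 = 8·22 + 9, so a_2 = 8
22 = 2·9 + 4, so a_3 = 2
9 = 2·4 + 1, so a_4 = 2
4 = 4·1 + 0, so a_5 = 4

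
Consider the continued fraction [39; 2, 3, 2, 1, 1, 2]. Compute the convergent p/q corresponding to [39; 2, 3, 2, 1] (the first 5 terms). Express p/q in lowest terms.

a_0 = 39: 39/1
a_1 = 2: 79/2
a_2 = 3: 276/7
a_3 = 2: 631/16
a_4 = 1: 907/23

907/23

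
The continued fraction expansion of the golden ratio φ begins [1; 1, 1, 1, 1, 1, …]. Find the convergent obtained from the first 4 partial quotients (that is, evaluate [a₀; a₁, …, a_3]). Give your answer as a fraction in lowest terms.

Start with 1.
1 + 1/(1/1) = 1 + 1/1 = 2/1
1 + 1/(2/1) = 1 + 1/2 = 3/2
1 + 1/(3/2) = 1 + 2/3 = 5/3

5/3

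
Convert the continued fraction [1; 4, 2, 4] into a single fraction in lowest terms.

49/40

Work from the innermost term outward:
Start with 4.
2 + 1/(4/1) = 2 + 1/4 = 9/4
4 + 1/(9/4) = 4 + 4/9 = 40/9
1 + 1/(40/9) = 1 + 9/40 = 49/40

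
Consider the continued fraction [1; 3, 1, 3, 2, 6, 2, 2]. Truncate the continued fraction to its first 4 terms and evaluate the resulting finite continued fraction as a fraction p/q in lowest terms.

19/15

Starting at the tail and folding back:
Start with 3.
1 + 1/(3/1) = 1 + 1/3 = 4/3
3 + 1/(4/3) = 3 + 3/4 = 15/4
1 + 1/(15/4) = 1 + 4/15 = 19/15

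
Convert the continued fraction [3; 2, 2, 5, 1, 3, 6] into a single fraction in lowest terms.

2623/770

Build up convergents one term at a time:
a_0 = 3: 3/1
a_1 = 2: 7/2
a_2 = 2: 17/5
a_3 = 5: 92/27
a_4 = 1: 109/32
a_5 = 3: 419/123
a_6 = 6: 2623/770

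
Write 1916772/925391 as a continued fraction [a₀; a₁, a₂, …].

[2; 14, 43, 9, 1, 3, 39]

⌊1916772/925391⌋ = 2, remainder 65990
⌊925391/65990⌋ = 14, remainder 1531
⌊65990/1531⌋ = 43, remainder 157
⌊1531/157⌋ = 9, remainder 118
⌊157/118⌋ = 1, remainder 39
⌊118/39⌋ = 3, remainder 1
⌊39/1⌋ = 39, remainder 0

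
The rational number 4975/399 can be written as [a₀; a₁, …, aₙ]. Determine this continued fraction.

[12; 2, 7, 2, 12]

Run the Euclidean algorithm, recording each quotient:
4975 = 12·399 + 187, so a_0 = 12
399 = 2·187 + 25, so a_1 = 2
187 = 7·25 + 12, so a_2 = 7
25 = 2·12 + 1, so a_3 = 2
12 = 12·1 + 0, so a_4 = 12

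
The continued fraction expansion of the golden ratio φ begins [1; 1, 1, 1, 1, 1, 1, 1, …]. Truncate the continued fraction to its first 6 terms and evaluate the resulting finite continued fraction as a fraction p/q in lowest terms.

13/8

Work from the innermost term outward:
Start with 1.
1 + 1/(1/1) = 1 + 1/1 = 2/1
1 + 1/(2/1) = 1 + 1/2 = 3/2
1 + 1/(3/2) = 1 + 2/3 = 5/3
1 + 1/(5/3) = 1 + 3/5 = 8/5
1 + 1/(8/5) = 1 + 5/8 = 13/8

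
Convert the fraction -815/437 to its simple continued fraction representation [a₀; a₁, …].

[-2; 7, 2, 2, 5, 2]

⌊-815/437⌋ = -2, remainder 59
⌊437/59⌋ = 7, remainder 24
⌊59/24⌋ = 2, remainder 11
⌊24/11⌋ = 2, remainder 2
⌊11/2⌋ = 5, remainder 1
⌊2/1⌋ = 2, remainder 0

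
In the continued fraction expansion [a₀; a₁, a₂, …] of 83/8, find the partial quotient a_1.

83 ÷ 8 → quotient 10, remainder 3
8 ÷ 3 → quotient 2, remainder 2

2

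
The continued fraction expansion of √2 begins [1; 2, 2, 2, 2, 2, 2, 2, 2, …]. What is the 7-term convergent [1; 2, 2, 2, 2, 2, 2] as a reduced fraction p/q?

a_0 = 1: 1/1
a_1 = 2: 3/2
a_2 = 2: 7/5
a_3 = 2: 17/12
a_4 = 2: 41/29
a_5 = 2: 99/70
a_6 = 2: 239/169

239/169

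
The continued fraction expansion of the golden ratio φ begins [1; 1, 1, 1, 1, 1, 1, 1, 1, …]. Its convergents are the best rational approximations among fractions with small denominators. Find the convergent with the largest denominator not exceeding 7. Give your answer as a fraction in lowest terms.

a_0 = 1: 1/1  (≤ bound)
a_1 = 1: 2/1  (≤ bound)
a_2 = 1: 3/2  (≤ bound)
a_3 = 1: 5/3  (≤ bound)
a_4 = 1: 8/5  (≤ bound)
a_5 = 1: 13/8  (> 7, stop)

8/5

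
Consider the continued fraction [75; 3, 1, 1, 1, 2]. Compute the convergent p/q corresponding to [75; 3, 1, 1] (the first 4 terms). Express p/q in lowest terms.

Start with 1.
1 + 1/(1/1) = 1 + 1/1 = 2/1
3 + 1/(2/1) = 3 + 1/2 = 7/2
75 + 1/(7/2) = 75 + 2/7 = 527/7

527/7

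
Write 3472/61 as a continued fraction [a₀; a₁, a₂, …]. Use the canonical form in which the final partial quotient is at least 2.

[56; 1, 11, 5]

Apply division with remainder until the remainder is 0:
⌊3472/61⌋ = 56, remainder 56
⌊61/56⌋ = 1, remainder 5
⌊56/5⌋ = 11, remainder 1
⌊5/1⌋ = 5, remainder 0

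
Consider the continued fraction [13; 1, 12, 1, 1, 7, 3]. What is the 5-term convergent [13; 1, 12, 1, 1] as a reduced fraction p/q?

376/27

Build up convergents one term at a time:
a_0 = 13: 13/1
a_1 = 1: 14/1
a_2 = 12: 181/13
a_3 = 1: 195/14
a_4 = 1: 376/27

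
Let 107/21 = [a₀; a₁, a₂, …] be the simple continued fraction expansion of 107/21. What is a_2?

Apply division with remainder until the remainder is 0:
⌊107/21⌋ = 5, remainder 2
⌊21/2⌋ = 10, remainder 1
⌊2/1⌋ = 2, remainder 0

2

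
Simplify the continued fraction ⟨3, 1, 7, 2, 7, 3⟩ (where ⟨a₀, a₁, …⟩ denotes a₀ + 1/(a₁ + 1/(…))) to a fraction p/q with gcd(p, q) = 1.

1545/398

Compute successive convergents:
a_0 = 3: 3/1
a_1 = 1: 4/1
a_2 = 7: 31/8
a_3 = 2: 66/17
a_4 = 7: 493/127
a_5 = 3: 1545/398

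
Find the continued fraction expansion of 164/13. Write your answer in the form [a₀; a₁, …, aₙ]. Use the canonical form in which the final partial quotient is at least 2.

[12; 1, 1, 1, 1, 2]

164 ÷ 13 → quotient 12, remainder 8
13 ÷ 8 → quotient 1, remainder 5
8 ÷ 5 → quotient 1, remainder 3
5 ÷ 3 → quotient 1, remainder 2
3 ÷ 2 → quotient 1, remainder 1
2 ÷ 1 → quotient 2, remainder 0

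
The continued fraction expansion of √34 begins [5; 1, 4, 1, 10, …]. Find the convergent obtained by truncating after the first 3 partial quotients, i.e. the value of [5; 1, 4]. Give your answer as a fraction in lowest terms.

Build up convergents one term at a time:
a_0 = 5: 5/1
a_1 = 1: 6/1
a_2 = 4: 29/5

29/5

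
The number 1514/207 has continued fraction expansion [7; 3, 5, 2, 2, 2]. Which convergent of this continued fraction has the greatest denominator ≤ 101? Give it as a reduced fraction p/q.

a_0 = 7: 7/1  (≤ bound)
a_1 = 3: 22/3  (≤ bound)
a_2 = 5: 117/16  (≤ bound)
a_3 = 2: 256/35  (≤ bound)
a_4 = 2: 629/86  (≤ bound)
a_5 = 2: 1514/207  (> 101, stop)

629/86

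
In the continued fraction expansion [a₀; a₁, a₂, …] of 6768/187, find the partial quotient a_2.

5

6768 = 36·187 + 36, so a_0 = 36
187 = 5·36 + 7, so a_1 = 5
36 = 5·7 + 1, so a_2 = 5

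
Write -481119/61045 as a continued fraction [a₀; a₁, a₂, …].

[-8; 8, 2, 3, 10, 2, 23, 2]

Repeatedly divide and take the remainder:
⌊-481119/61045⌋ = -8, remainder 7241
⌊61045/7241⌋ = 8, remainder 3117
⌊7241/3117⌋ = 2, remainder 1007
⌊3117/1007⌋ = 3, remainder 96
⌊1007/96⌋ = 10, remainder 47
⌊96/47⌋ = 2, remainder 2
⌊47/2⌋ = 23, remainder 1
⌊2/1⌋ = 2, remainder 0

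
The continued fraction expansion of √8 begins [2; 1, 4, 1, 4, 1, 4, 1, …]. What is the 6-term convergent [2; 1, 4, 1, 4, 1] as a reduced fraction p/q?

Build up convergents one term at a time:
a_0 = 2: 2/1
a_1 = 1: 3/1
a_2 = 4: 14/5
a_3 = 1: 17/6
a_4 = 4: 82/29
a_5 = 1: 99/35

99/35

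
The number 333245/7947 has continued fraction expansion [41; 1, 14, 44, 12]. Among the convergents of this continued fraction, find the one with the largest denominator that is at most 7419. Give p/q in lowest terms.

List convergents until the denominator exceeds the bound:
a_0 = 41: 41/1  (≤ bound)
a_1 = 1: 42/1  (≤ bound)
a_2 = 14: 629/15  (≤ bound)
a_3 = 44: 27718/661  (≤ bound)
a_4 = 12: 333245/7947  (> 7419, stop)

27718/661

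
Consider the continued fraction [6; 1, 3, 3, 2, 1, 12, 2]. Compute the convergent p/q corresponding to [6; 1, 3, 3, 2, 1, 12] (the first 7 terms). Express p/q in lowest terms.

Start with 12.
1 + 1/(12/1) = 1 + 1/12 = 13/12
2 + 1/(13/12) = 2 + 12/13 = 38/13
3 + 1/(38/13) = 3 + 13/38 = 127/38
3 + 1/(127/38) = 3 + 38/127 = 419/127
1 + 1/(419/127) = 1 + 127/419 = 546/419
6 + 1/(546/419) = 6 + 419/546 = 3695/546

3695/546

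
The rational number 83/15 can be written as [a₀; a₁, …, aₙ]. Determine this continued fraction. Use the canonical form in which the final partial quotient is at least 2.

[5; 1, 1, 7]

83 = 5·15 + 8, so a_0 = 5
15 = 1·8 + 7, so a_1 = 1
8 = 1·7 + 1, so a_2 = 1
7 = 7·1 + 0, so a_3 = 7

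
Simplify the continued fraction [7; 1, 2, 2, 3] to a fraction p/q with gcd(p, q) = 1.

Start with 3.
2 + 1/(3/1) = 2 + 1/3 = 7/3
2 + 1/(7/3) = 2 + 3/7 = 17/7
1 + 1/(17/7) = 1 + 7/17 = 24/17
7 + 1/(24/17) = 7 + 17/24 = 185/24

185/24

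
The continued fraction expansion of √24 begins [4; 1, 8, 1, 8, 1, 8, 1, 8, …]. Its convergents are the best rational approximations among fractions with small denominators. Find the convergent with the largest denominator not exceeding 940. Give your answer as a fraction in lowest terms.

a_0 = 4: 4/1  (≤ bound)
a_1 = 1: 5/1  (≤ bound)
a_2 = 8: 44/9  (≤ bound)
a_3 = 1: 49/10  (≤ bound)
a_4 = 8: 436/89  (≤ bound)
a_5 = 1: 485/99  (≤ bound)
a_6 = 8: 4316/881  (≤ bound)
a_7 = 1: 4801/980  (> 940, stop)

4316/881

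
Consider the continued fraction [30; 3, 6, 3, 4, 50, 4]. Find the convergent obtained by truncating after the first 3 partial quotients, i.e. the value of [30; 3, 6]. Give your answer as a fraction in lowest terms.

Start with 6.
3 + 1/(6/1) = 3 + 1/6 = 19/6
30 + 1/(19/6) = 30 + 6/19 = 576/19

576/19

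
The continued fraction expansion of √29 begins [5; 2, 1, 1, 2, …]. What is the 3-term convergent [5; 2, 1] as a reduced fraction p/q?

16/3

Start with 1.
2 + 1/(1/1) = 2 + 1/1 = 3/1
5 + 1/(3/1) = 5 + 1/3 = 16/3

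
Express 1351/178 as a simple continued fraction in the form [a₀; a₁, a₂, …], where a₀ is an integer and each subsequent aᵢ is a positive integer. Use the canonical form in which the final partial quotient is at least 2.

[7; 1, 1, 2, 3, 1, 1, 4]

Apply division with remainder until the remainder is 0:
⌊1351/178⌋ = 7, remainder 105
⌊178/105⌋ = 1, remainder 73
⌊105/73⌋ = 1, remainder 32
⌊73/32⌋ = 2, remainder 9
⌊32/9⌋ = 3, remainder 5
⌊9/5⌋ = 1, remainder 4
⌊5/4⌋ = 1, remainder 1
⌊4/1⌋ = 4, remainder 0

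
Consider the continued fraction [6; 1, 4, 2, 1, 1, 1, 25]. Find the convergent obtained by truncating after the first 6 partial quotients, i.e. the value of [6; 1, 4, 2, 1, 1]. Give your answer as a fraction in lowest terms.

Use the convergent recurrence hₖ = aₖ·hₖ₋₁ + hₖ₋₂ (and likewise for the denominators kₖ):
a_0 = 6: 6/1
a_1 = 1: 7/1
a_2 = 4: 34/5
a_3 = 2: 75/11
a_4 = 1: 109/16
a_5 = 1: 184/27

184/27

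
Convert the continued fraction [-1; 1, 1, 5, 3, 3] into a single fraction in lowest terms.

-53/116

Compute successive convergents:
a_0 = -1: -1/1
a_1 = 1: 0/1
a_2 = 1: -1/2
a_3 = 5: -5/11
a_4 = 3: -16/35
a_5 = 3: -53/116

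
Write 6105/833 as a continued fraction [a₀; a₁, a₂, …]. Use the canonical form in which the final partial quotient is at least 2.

[7; 3, 24, 1, 10]

Repeatedly divide and take the remainder:
6105 = 7·833 + 274, so a_0 = 7
833 = 3·274 + 11, so a_1 = 3
274 = 24·11 + 10, so a_2 = 24
11 = 1·10 + 1, so a_3 = 1
10 = 10·1 + 0, so a_4 = 10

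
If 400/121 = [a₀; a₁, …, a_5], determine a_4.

2

Apply division with remainder until the remainder is 0:
400 ÷ 121 → quotient 3, remainder 37
121 ÷ 37 → quotient 3, remainder 10
37 ÷ 10 → quotient 3, remainder 7
10 ÷ 7 → quotient 1, remainder 3
7 ÷ 3 → quotient 2, remainder 1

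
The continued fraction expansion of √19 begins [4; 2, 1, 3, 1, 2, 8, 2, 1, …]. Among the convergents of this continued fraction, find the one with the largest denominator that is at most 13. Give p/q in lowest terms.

List convergents until the denominator exceeds the bound:
a_0 = 4: 4/1  (≤ bound)
a_1 = 2: 9/2  (≤ bound)
a_2 = 1: 13/3  (≤ bound)
a_3 = 3: 48/11  (≤ bound)
a_4 = 1: 61/14  (> 13, stop)

48/11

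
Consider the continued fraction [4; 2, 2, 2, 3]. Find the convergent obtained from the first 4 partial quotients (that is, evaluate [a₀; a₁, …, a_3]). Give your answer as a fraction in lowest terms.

Build up convergents one term at a time:
a_0 = 4: 4/1
a_1 = 2: 9/2
a_2 = 2: 22/5
a_3 = 2: 53/12

53/12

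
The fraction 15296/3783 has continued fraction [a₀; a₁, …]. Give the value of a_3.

Apply division with remainder until the remainder is 0:
15296 = 4·3783 + 164, so a_0 = 4
3783 = 23·164 + 11, so a_1 = 23
164 = 14·11 + 10, so a_2 = 14
11 = 1·10 + 1, so a_3 = 1

1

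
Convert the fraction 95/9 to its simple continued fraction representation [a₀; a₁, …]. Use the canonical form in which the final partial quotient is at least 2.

⌊95/9⌋ = 10, remainder 5
⌊9/5⌋ = 1, remainder 4
⌊5/4⌋ = 1, remainder 1
⌊4/1⌋ = 4, remainder 0

[10; 1, 1, 4]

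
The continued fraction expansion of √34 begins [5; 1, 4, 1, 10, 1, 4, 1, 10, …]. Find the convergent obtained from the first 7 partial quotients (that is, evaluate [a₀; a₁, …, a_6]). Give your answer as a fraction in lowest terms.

Build up convergents one term at a time:
a_0 = 5: 5/1
a_1 = 1: 6/1
a_2 = 4: 29/5
a_3 = 1: 35/6
a_4 = 10: 379/65
a_5 = 1: 414/71
a_6 = 4: 2035/349

2035/349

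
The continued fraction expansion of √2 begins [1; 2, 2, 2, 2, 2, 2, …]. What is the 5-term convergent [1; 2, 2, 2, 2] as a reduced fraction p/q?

Compute successive convergents:
a_0 = 1: 1/1
a_1 = 2: 3/2
a_2 = 2: 7/5
a_3 = 2: 17/12
a_4 = 2: 41/29

41/29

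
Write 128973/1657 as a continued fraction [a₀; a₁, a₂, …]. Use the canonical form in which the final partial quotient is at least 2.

[77; 1, 5, 14, 2, 1, 2, 2]

128973 = 77·1657 + 1384, so a_0 = 77
1657 = 1·1384 + 273, so a_1 = 1
1384 = 5·273 + 19, so a_2 = 5
273 = 14·19 + 7, so a_3 = 14
19 = 2·7 + 5, so a_4 = 2
7 = 1·5 + 2, so a_5 = 1
5 = 2·2 + 1, so a_6 = 2
2 = 2·1 + 0, so a_7 = 2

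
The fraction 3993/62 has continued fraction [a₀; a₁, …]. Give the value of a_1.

Apply division with remainder until the remainder is 0:
⌊3993/62⌋ = 64, remainder 25
⌊62/25⌋ = 2, remainder 12

2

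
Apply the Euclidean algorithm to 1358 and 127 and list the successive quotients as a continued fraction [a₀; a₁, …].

[10; 1, 2, 3, 1, 9]

⌊1358/127⌋ = 10, remainder 88
⌊127/88⌋ = 1, remainder 39
⌊88/39⌋ = 2, remainder 10
⌊39/10⌋ = 3, remainder 9
⌊10/9⌋ = 1, remainder 1
⌊9/1⌋ = 9, remainder 0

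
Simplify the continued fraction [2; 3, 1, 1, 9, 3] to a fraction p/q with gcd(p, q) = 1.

475/208

Compute successive convergents:
a_0 = 2: 2/1
a_1 = 3: 7/3
a_2 = 1: 9/4
a_3 = 1: 16/7
a_4 = 9: 153/67
a_5 = 3: 475/208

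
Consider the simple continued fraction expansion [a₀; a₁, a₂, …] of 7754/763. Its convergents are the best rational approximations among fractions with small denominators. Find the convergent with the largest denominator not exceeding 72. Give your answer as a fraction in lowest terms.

a_0 = 10: 10/1  (≤ bound)
a_1 = 6: 61/6  (≤ bound)
a_2 = 6: 376/37  (≤ bound)
a_3 = 1: 437/43  (≤ bound)
a_4 = 1: 813/80  (> 72, stop)

437/43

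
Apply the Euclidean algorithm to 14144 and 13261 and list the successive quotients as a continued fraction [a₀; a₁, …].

[1; 15, 55, 5, 3]

Apply division with remainder until the remainder is 0:
14144 ÷ 13261 → quotient 1, remainder 883
13261 ÷ 883 → quotient 15, remainder 16
883 ÷ 16 → quotient 55, remainder 3
16 ÷ 3 → quotient 5, remainder 1
3 ÷ 1 → quotient 3, remainder 0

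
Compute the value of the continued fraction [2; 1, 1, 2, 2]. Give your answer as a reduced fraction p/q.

31/12

Start with 2.
2 + 1/(2/1) = 2 + 1/2 = 5/2
1 + 1/(5/2) = 1 + 2/5 = 7/5
1 + 1/(7/5) = 1 + 5/7 = 12/7
2 + 1/(12/7) = 2 + 7/12 = 31/12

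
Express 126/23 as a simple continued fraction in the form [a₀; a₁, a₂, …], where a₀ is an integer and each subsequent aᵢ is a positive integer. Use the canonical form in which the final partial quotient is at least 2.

126 ÷ 23 → quotient 5, remainder 11
23 ÷ 11 → quotient 2, remainder 1
11 ÷ 1 → quotient 11, remainder 0

[5; 2, 11]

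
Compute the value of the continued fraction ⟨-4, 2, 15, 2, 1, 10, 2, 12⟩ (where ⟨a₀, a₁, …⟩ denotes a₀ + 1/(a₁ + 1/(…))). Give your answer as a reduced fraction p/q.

-93133/26490

Use the convergent recurrence hₖ = aₖ·hₖ₋₁ + hₖ₋₂ (and likewise for the denominators kₖ):
a_0 = -4: -4/1
a_1 = 2: -7/2
a_2 = 15: -109/31
a_3 = 2: -225/64
a_4 = 1: -334/95
a_5 = 10: -3565/1014
a_6 = 2: -7464/2123
a_7 = 12: -93133/26490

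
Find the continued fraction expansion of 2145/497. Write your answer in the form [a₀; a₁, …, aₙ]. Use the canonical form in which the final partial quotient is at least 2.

[4; 3, 6, 26]

2145 = 4·497 + 157, so a_0 = 4
497 = 3·157 + 26, so a_1 = 3
157 = 6·26 + 1, so a_2 = 6
26 = 26·1 + 0, so a_3 = 26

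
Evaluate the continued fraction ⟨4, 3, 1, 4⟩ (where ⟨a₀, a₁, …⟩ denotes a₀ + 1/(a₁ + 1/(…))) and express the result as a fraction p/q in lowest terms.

81/19

Build up convergents one term at a time:
a_0 = 4: 4/1
a_1 = 3: 13/3
a_2 = 1: 17/4
a_3 = 4: 81/19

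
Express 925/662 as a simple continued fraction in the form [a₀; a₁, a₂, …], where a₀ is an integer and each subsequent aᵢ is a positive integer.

[1; 2, 1, 1, 14, 9]

Repeatedly divide and take the remainder:
⌊925/662⌋ = 1, remainder 263
⌊662/263⌋ = 2, remainder 136
⌊263/136⌋ = 1, remainder 127
⌊136/127⌋ = 1, remainder 9
⌊127/9⌋ = 14, remainder 1
⌊9/1⌋ = 9, remainder 0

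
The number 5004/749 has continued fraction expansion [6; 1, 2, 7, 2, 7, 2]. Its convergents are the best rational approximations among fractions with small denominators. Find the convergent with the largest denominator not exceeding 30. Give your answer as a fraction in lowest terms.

147/22

a_0 = 6: 6/1  (≤ bound)
a_1 = 1: 7/1  (≤ bound)
a_2 = 2: 20/3  (≤ bound)
a_3 = 7: 147/22  (≤ bound)
a_4 = 2: 314/47  (> 30, stop)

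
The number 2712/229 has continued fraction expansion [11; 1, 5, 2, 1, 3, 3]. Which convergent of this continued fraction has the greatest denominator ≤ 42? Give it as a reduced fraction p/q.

225/19

a_0 = 11: 11/1  (≤ bound)
a_1 = 1: 12/1  (≤ bound)
a_2 = 5: 71/6  (≤ bound)
a_3 = 2: 154/13  (≤ bound)
a_4 = 1: 225/19  (≤ bound)
a_5 = 3: 829/70  (> 42, stop)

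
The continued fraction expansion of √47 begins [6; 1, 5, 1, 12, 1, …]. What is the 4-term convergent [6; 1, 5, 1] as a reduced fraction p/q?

48/7

a_0 = 6: 6/1
a_1 = 1: 7/1
a_2 = 5: 41/6
a_3 = 1: 48/7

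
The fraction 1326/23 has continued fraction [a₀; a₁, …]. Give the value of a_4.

1326 = 57·23 + 15, so a_0 = 57
23 = 1·15 + 8, so a_1 = 1
15 = 1·8 + 7, so a_2 = 1
8 = 1·7 + 1, so a_3 = 1
7 = 7·1 + 0, so a_4 = 7

7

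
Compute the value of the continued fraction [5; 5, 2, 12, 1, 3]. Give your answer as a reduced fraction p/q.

Collapse the nested fraction from the inside out:
Start with 3.
1 + 1/(3/1) = 1 + 1/3 = 4/3
12 + 1/(4/3) = 12 + 3/4 = 51/4
2 + 1/(51/4) = 2 + 4/51 = 106/51
5 + 1/(106/51) = 5 + 51/106 = 581/106
5 + 1/(581/106) = 5 + 106/581 = 3011/581

3011/581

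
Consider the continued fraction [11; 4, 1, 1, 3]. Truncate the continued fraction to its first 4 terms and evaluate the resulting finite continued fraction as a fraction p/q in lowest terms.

Start with 1.
1 + 1/(1/1) = 1 + 1/1 = 2/1
4 + 1/(2/1) = 4 + 1/2 = 9/2
11 + 1/(9/2) = 11 + 2/9 = 101/9

101/9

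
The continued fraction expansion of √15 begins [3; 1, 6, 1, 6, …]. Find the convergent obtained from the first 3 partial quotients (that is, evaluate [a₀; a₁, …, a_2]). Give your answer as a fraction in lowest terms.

Collapse the nested fraction from the inside out:
Start with 6.
1 + 1/(6/1) = 1 + 1/6 = 7/6
3 + 1/(7/6) = 3 + 6/7 = 27/7

27/7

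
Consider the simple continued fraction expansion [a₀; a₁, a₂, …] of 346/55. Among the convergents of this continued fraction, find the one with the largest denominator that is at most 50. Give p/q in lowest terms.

a_0 = 6: 6/1  (≤ bound)
a_1 = 3: 19/3  (≤ bound)
a_2 = 2: 44/7  (≤ bound)
a_3 = 3: 151/24  (≤ bound)
a_4 = 2: 346/55  (> 50, stop)

151/24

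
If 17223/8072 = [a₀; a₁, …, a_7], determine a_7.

17223 ÷ 8072 → quotient 2, remainder 1079
8072 ÷ 1079 → quotient 7, remainder 519
1079 ÷ 519 → quotient 2, remainder 41
519 ÷ 41 → quotient 12, remainder 27
41 ÷ 27 → quotient 1, remainder 14
27 ÷ 14 → quotient 1, remainder 13
14 ÷ 13 → quotient 1, remainder 1
13 ÷ 1 → quotient 13, remainder 0

13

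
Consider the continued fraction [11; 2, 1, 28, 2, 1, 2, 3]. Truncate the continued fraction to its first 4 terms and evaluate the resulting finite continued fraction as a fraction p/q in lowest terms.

Work from the innermost term outward:
Start with 28.
1 + 1/(28/1) = 1 + 1/28 = 29/28
2 + 1/(29/28) = 2 + 28/29 = 86/29
11 + 1/(86/29) = 11 + 29/86 = 975/86

975/86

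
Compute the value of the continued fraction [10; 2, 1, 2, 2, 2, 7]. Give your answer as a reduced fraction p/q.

3536/341

Start with 7.
2 + 1/(7/1) = 2 + 1/7 = 15/7
2 + 1/(15/7) = 2 + 7/15 = 37/15
2 + 1/(37/15) = 2 + 15/37 = 89/37
1 + 1/(89/37) = 1 + 37/89 = 126/89
2 + 1/(126/89) = 2 + 89/126 = 341/126
10 + 1/(341/126) = 10 + 126/341 = 3536/341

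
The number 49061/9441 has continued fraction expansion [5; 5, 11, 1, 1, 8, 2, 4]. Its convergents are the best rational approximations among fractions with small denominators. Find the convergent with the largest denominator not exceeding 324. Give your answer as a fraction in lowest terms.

a_0 = 5: 5/1  (≤ bound)
a_1 = 5: 26/5  (≤ bound)
a_2 = 11: 291/56  (≤ bound)
a_3 = 1: 317/61  (≤ bound)
a_4 = 1: 608/117  (≤ bound)
a_5 = 8: 5181/997  (> 324, stop)

608/117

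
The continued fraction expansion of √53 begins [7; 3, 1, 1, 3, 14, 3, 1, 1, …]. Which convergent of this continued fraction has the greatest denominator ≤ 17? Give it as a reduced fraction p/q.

51/7

a_0 = 7: 7/1  (≤ bound)
a_1 = 3: 22/3  (≤ bound)
a_2 = 1: 29/4  (≤ bound)
a_3 = 1: 51/7  (≤ bound)
a_4 = 3: 182/25  (> 17, stop)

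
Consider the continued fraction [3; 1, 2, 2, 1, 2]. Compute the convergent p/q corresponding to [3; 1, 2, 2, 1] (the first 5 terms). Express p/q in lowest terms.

37/10

a_0 = 3: 3/1
a_1 = 1: 4/1
a_2 = 2: 11/3
a_3 = 2: 26/7
a_4 = 1: 37/10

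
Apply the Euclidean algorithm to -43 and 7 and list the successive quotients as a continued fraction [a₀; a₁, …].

Apply division with remainder until the remainder is 0:
-43 ÷ 7 → quotient -7, remainder 6
7 ÷ 6 → quotient 1, remainder 1
6 ÷ 1 → quotient 6, remainder 0

[-7; 1, 6]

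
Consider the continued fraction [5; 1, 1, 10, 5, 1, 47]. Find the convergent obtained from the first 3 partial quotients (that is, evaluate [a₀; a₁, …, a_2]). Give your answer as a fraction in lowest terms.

11/2

a_0 = 5: 5/1
a_1 = 1: 6/1
a_2 = 1: 11/2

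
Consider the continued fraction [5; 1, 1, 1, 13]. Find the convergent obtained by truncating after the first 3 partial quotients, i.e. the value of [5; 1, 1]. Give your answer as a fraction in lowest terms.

Start with 1.
1 + 1/(1/1) = 1 + 1/1 = 2/1
5 + 1/(2/1) = 5 + 1/2 = 11/2

11/2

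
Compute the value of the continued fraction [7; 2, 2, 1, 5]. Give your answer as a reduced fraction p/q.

a_0 = 7: 7/1
a_1 = 2: 15/2
a_2 = 2: 37/5
a_3 = 1: 52/7
a_4 = 5: 297/40

297/40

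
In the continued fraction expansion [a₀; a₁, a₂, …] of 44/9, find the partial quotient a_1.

⌊44/9⌋ = 4, remainder 8
⌊9/8⌋ = 1, remainder 1

1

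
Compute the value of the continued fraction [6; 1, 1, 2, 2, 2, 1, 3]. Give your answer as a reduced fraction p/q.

1001/152

a_0 = 6: 6/1
a_1 = 1: 7/1
a_2 = 1: 13/2
a_3 = 2: 33/5
a_4 = 2: 79/12
a_5 = 2: 191/29
a_6 = 1: 270/41
a_7 = 3: 1001/152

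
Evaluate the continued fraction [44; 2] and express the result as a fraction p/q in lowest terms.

Work from the innermost term outward:
Start with 2.
44 + 1/(2/1) = 44 + 1/2 = 89/2

89/2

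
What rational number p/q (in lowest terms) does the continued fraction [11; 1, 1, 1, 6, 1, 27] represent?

Compute successive convergents:
a_0 = 11: 11/1
a_1 = 1: 12/1
a_2 = 1: 23/2
a_3 = 1: 35/3
a_4 = 6: 233/20
a_5 = 1: 268/23
a_6 = 27: 7469/641

7469/641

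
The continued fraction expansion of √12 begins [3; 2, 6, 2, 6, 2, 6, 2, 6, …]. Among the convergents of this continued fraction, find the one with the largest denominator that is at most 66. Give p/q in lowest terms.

List convergents until the denominator exceeds the bound:
a_0 = 3: 3/1  (≤ bound)
a_1 = 2: 7/2  (≤ bound)
a_2 = 6: 45/13  (≤ bound)
a_3 = 2: 97/28  (≤ bound)
a_4 = 6: 627/181  (> 66, stop)

97/28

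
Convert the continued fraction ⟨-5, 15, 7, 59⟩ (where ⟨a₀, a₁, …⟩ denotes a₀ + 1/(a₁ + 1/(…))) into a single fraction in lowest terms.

-30931/6269

Use the convergent recurrence hₖ = aₖ·hₖ₋₁ + hₖ₋₂ (and likewise for the denominators kₖ):
a_0 = -5: -5/1
a_1 = 15: -74/15
a_2 = 7: -523/106
a_3 = 59: -30931/6269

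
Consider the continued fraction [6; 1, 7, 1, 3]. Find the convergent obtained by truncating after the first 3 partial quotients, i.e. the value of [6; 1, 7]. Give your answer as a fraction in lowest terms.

55/8

a_0 = 6: 6/1
a_1 = 1: 7/1
a_2 = 7: 55/8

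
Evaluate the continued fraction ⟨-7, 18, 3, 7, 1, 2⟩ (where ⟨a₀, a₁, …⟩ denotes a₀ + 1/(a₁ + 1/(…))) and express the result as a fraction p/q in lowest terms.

-9161/1319

Work from the innermost term outward:
Start with 2.
1 + 1/(2/1) = 1 + 1/2 = 3/2
7 + 1/(3/2) = 7 + 2/3 = 23/3
3 + 1/(23/3) = 3 + 3/23 = 72/23
18 + 1/(72/23) = 18 + 23/72 = 1319/72
-7 + 1/(1319/72) = -7 + 72/1319 = -9161/1319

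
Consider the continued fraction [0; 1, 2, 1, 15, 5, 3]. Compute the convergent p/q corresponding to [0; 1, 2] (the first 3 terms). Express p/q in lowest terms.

2/3

Use the convergent recurrence hₖ = aₖ·hₖ₋₁ + hₖ₋₂ (and likewise for the denominators kₖ):
a_0 = 0: 0/1
a_1 = 1: 1/1
a_2 = 2: 2/3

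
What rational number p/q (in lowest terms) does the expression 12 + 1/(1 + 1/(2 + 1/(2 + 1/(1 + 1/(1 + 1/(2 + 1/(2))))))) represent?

1334/105

Collapse the nested fraction from the inside out:
Start with 2.
2 + 1/(2/1) = 2 + 1/2 = 5/2
1 + 1/(5/2) = 1 + 2/5 = 7/5
1 + 1/(7/5) = 1 + 5/7 = 12/7
2 + 1/(12/7) = 2 + 7/12 = 31/12
2 + 1/(31/12) = 2 + 12/31 = 74/31
1 + 1/(74/31) = 1 + 31/74 = 105/74
12 + 1/(105/74) = 12 + 74/105 = 1334/105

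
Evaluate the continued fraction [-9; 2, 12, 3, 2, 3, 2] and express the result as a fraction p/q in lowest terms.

-11987/1407

Work from the innermost term outward:
Start with 2.
3 + 1/(2/1) = 3 + 1/2 = 7/2
2 + 1/(7/2) = 2 + 2/7 = 16/7
3 + 1/(16/7) = 3 + 7/16 = 55/16
12 + 1/(55/16) = 12 + 16/55 = 676/55
2 + 1/(676/55) = 2 + 55/676 = 1407/676
-9 + 1/(1407/676) = -9 + 676/1407 = -11987/1407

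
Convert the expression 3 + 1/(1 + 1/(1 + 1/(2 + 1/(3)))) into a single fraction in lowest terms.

Start with 3.
2 + 1/(3/1) = 2 + 1/3 = 7/3
1 + 1/(7/3) = 1 + 3/7 = 10/7
1 + 1/(10/7) = 1 + 7/10 = 17/10
3 + 1/(17/10) = 3 + 10/17 = 61/17

61/17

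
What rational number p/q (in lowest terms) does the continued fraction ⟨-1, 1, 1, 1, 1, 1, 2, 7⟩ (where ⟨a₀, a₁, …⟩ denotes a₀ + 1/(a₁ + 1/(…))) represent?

a_0 = -1: -1/1
a_1 = 1: 0/1
a_2 = 1: -1/2
a_3 = 1: -1/3
a_4 = 1: -2/5
a_5 = 1: -3/8
a_6 = 2: -8/21
a_7 = 7: -59/155

-59/155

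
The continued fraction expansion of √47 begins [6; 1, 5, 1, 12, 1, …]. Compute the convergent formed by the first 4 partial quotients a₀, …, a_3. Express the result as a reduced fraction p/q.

Build up convergents one term at a time:
a_0 = 6: 6/1
a_1 = 1: 7/1
a_2 = 5: 41/6
a_3 = 1: 48/7

48/7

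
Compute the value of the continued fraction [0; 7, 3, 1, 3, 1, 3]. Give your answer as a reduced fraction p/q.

Start with 3.
1 + 1/(3/1) = 1 + 1/3 = 4/3
3 + 1/(4/3) = 3 + 3/4 = 15/4
1 + 1/(15/4) = 1 + 4/15 = 19/15
3 + 1/(19/15) = 3 + 15/19 = 72/19
7 + 1/(72/19) = 7 + 19/72 = 523/72
0 + 1/(523/72) = 0 + 72/523 = 72/523

72/523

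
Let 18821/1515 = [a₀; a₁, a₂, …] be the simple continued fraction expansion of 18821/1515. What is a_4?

⌊18821/1515⌋ = 12, remainder 641
⌊1515/641⌋ = 2, remainder 233
⌊641/233⌋ = 2, remainder 175
⌊233/175⌋ = 1, remainder 58
⌊175/58⌋ = 3, remainder 1

3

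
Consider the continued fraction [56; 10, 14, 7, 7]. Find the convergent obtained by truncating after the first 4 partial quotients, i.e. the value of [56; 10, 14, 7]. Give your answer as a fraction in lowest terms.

Compute successive convergents:
a_0 = 56: 56/1
a_1 = 10: 561/10
a_2 = 14: 7910/141
a_3 = 7: 55931/997

55931/997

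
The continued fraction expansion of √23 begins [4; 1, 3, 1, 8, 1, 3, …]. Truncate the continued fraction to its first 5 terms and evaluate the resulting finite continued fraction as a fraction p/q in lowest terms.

211/44

Compute successive convergents:
a_0 = 4: 4/1
a_1 = 1: 5/1
a_2 = 3: 19/4
a_3 = 1: 24/5
a_4 = 8: 211/44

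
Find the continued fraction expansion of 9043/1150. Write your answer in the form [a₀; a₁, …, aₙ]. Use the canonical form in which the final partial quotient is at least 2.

Apply division with remainder until the remainder is 0:
9043 = 7·1150 + 993, so a_0 = 7
1150 = 1·993 + 157, so a_1 = 1
993 = 6·157 + 51, so a_2 = 6
157 = 3·51 + 4, so a_3 = 3
51 = 12·4 + 3, so a_4 = 12
4 = 1·3 + 1, so a_5 = 1
3 = 3·1 + 0, so a_6 = 3

[7; 1, 6, 3, 12, 1, 3]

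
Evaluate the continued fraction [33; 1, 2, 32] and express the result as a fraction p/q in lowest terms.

a_0 = 33: 33/1
a_1 = 1: 34/1
a_2 = 2: 101/3
a_3 = 32: 3266/97

3266/97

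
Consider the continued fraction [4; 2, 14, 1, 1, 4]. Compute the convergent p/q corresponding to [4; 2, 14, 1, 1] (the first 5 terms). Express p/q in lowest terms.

Compute successive convergents:
a_0 = 4: 4/1
a_1 = 2: 9/2
a_2 = 14: 130/29
a_3 = 1: 139/31
a_4 = 1: 269/60

269/60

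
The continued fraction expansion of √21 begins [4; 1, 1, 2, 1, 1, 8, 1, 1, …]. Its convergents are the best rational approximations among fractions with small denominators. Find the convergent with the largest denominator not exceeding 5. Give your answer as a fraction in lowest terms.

23/5

List convergents until the denominator exceeds the bound:
a_0 = 4: 4/1  (≤ bound)
a_1 = 1: 5/1  (≤ bound)
a_2 = 1: 9/2  (≤ bound)
a_3 = 2: 23/5  (≤ bound)
a_4 = 1: 32/7  (> 5, stop)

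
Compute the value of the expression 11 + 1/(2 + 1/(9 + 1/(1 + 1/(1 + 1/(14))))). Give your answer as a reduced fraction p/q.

6667/581

Use the convergent recurrence hₖ = aₖ·hₖ₋₁ + hₖ₋₂ (and likewise for the denominators kₖ):
a_0 = 11: 11/1
a_1 = 2: 23/2
a_2 = 9: 218/19
a_3 = 1: 241/21
a_4 = 1: 459/40
a_5 = 14: 6667/581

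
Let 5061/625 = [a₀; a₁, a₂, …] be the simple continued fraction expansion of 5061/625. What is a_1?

10

5061 = 8·625 + 61, so a_0 = 8
625 = 10·61 + 15, so a_1 = 10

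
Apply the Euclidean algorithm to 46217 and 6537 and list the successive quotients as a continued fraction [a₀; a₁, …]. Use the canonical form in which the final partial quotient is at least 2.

[7; 14, 3, 1, 1, 1, 41]

46217 ÷ 6537 → quotient 7, remainder 458
6537 ÷ 458 → quotient 14, remainder 125
458 ÷ 125 → quotient 3, remainder 83
125 ÷ 83 → quotient 1, remainder 42
83 ÷ 42 → quotient 1, remainder 41
42 ÷ 41 → quotient 1, remainder 1
41 ÷ 1 → quotient 41, remainder 0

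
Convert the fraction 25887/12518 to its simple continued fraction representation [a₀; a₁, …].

⌊25887/12518⌋ = 2, remainder 851
⌊12518/851⌋ = 14, remainder 604
⌊851/604⌋ = 1, remainder 247
⌊604/247⌋ = 2, remainder 110
⌊247/110⌋ = 2, remainder 27
⌊110/27⌋ = 4, remainder 2
⌊27/2⌋ = 13, remainder 1
⌊2/1⌋ = 2, remainder 0

[2; 14, 1, 2, 2, 4, 13, 2]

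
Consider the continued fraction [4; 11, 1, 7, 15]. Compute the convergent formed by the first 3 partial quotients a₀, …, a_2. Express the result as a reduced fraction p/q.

Start with 1.
11 + 1/(1/1) = 11 + 1/1 = 12/1
4 + 1/(12/1) = 4 + 1/12 = 49/12

49/12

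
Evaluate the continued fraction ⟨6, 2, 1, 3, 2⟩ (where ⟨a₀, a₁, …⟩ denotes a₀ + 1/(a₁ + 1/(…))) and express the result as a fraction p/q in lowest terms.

159/25

a_0 = 6: 6/1
a_1 = 2: 13/2
a_2 = 1: 19/3
a_3 = 3: 70/11
a_4 = 2: 159/25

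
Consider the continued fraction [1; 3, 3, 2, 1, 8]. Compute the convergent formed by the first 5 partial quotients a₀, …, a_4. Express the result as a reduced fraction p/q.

a_0 = 1: 1/1
a_1 = 3: 4/3
a_2 = 3: 13/10
a_3 = 2: 30/23
a_4 = 1: 43/33

43/33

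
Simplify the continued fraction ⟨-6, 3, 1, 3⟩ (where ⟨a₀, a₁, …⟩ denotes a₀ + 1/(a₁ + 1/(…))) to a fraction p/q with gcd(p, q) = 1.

-86/15

a_0 = -6: -6/1
a_1 = 3: -17/3
a_2 = 1: -23/4
a_3 = 3: -86/15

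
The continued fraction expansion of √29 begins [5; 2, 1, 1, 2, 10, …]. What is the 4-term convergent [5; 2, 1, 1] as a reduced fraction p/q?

27/5

Build up convergents one term at a time:
a_0 = 5: 5/1
a_1 = 2: 11/2
a_2 = 1: 16/3
a_3 = 1: 27/5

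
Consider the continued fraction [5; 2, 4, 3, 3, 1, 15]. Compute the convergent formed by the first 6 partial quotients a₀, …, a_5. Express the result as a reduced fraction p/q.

Collapse the nested fraction from the inside out:
Start with 1.
3 + 1/(1/1) = 3 + 1/1 = 4/1
3 + 1/(4/1) = 3 + 1/4 = 13/4
4 + 1/(13/4) = 4 + 4/13 = 56/13
2 + 1/(56/13) = 2 + 13/56 = 125/56
5 + 1/(125/56) = 5 + 56/125 = 681/125

681/125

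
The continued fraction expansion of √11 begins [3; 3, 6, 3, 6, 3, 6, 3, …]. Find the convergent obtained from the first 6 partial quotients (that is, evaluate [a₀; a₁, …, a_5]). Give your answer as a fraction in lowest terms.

Collapse the nested fraction from the inside out:
Start with 3.
6 + 1/(3/1) = 6 + 1/3 = 19/3
3 + 1/(19/3) = 3 + 3/19 = 60/19
6 + 1/(60/19) = 6 + 19/60 = 379/60
3 + 1/(379/60) = 3 + 60/379 = 1197/379
3 + 1/(1197/379) = 3 + 379/1197 = 3970/1197

3970/1197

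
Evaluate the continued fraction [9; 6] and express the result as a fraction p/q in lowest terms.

55/6

a_0 = 9: 9/1
a_1 = 6: 55/6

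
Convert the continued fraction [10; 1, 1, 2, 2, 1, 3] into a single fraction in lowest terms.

a_0 = 10: 10/1
a_1 = 1: 11/1
a_2 = 1: 21/2
a_3 = 2: 53/5
a_4 = 2: 127/12
a_5 = 1: 180/17
a_6 = 3: 667/63

667/63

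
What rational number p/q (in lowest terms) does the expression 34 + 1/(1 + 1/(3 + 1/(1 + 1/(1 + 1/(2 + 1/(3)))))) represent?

2713/78

Start with 3.
2 + 1/(3/1) = 2 + 1/3 = 7/3
1 + 1/(7/3) = 1 + 3/7 = 10/7
1 + 1/(10/7) = 1 + 7/10 = 17/10
3 + 1/(17/10) = 3 + 10/17 = 61/17
1 + 1/(61/17) = 1 + 17/61 = 78/61
34 + 1/(78/61) = 34 + 61/78 = 2713/78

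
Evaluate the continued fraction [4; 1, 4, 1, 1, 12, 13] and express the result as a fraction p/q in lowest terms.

Use the convergent recurrence hₖ = aₖ·hₖ₋₁ + hₖ₋₂ (and likewise for the denominators kₖ):
a_0 = 4: 4/1
a_1 = 1: 5/1
a_2 = 4: 24/5
a_3 = 1: 29/6
a_4 = 1: 53/11
a_5 = 12: 665/138
a_6 = 13: 8698/1805

8698/1805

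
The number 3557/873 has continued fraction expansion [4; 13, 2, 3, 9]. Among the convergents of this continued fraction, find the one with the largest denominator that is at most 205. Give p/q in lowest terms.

a_0 = 4: 4/1  (≤ bound)
a_1 = 13: 53/13  (≤ bound)
a_2 = 2: 110/27  (≤ bound)
a_3 = 3: 383/94  (≤ bound)
a_4 = 9: 3557/873  (> 205, stop)

383/94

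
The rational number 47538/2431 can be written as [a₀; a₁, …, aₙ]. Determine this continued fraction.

[19; 1, 1, 4, 19, 14]

47538 = 19·2431 + 1349, so a_0 = 19
2431 = 1·1349 + 1082, so a_1 = 1
1349 = 1·1082 + 267, so a_2 = 1
1082 = 4·267 + 14, so a_3 = 4
267 = 19·14 + 1, so a_4 = 19
14 = 14·1 + 0, so a_5 = 14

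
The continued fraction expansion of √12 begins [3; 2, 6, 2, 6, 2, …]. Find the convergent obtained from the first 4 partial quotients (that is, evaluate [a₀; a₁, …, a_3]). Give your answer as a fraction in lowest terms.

a_0 = 3: 3/1
a_1 = 2: 7/2
a_2 = 6: 45/13
a_3 = 2: 97/28

97/28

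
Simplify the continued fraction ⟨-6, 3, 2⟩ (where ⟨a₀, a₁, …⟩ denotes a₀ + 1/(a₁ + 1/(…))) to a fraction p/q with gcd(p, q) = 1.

-40/7

Collapse the nested fraction from the inside out:
Start with 2.
3 + 1/(2/1) = 3 + 1/2 = 7/2
-6 + 1/(7/2) = -6 + 2/7 = -40/7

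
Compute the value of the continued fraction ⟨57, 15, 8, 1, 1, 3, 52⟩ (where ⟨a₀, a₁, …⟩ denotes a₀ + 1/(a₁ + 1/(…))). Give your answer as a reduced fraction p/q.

Compute successive convergents:
a_0 = 57: 57/1
a_1 = 15: 856/15
a_2 = 8: 6905/121
a_3 = 1: 7761/136
a_4 = 1: 14666/257
a_5 = 3: 51759/907
a_6 = 52: 2706134/47421

2706134/47421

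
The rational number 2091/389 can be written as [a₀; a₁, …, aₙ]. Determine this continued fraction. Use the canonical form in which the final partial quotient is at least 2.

Apply division with remainder until the remainder is 0:
⌊2091/389⌋ = 5, remainder 146
⌊389/146⌋ = 2, remainder 97
⌊146/97⌋ = 1, remainder 49
⌊97/49⌋ = 1, remainder 48
⌊49/48⌋ = 1, remainder 1
⌊48/1⌋ = 48, remainder 0

[5; 2, 1, 1, 1, 48]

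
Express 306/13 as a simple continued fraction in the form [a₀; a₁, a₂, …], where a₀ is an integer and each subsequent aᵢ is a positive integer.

[23; 1, 1, 6]

⌊306/13⌋ = 23, remainder 7
⌊13/7⌋ = 1, remainder 6
⌊7/6⌋ = 1, remainder 1
⌊6/1⌋ = 6, remainder 0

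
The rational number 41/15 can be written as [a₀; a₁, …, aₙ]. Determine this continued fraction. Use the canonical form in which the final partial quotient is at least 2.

Apply division with remainder until the remainder is 0:
41 = 2·15 + 11, so a_0 = 2
15 = 1·11 + 4, so a_1 = 1
11 = 2·4 + 3, so a_2 = 2
4 = 1·3 + 1, so a_3 = 1
3 = 3·1 + 0, so a_4 = 3

[2; 1, 2, 1, 3]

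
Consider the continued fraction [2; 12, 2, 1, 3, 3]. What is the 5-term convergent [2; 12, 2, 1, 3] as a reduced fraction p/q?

Work from the innermost term outward:
Start with 3.
1 + 1/(3/1) = 1 + 1/3 = 4/3
2 + 1/(4/3) = 2 + 3/4 = 11/4
12 + 1/(11/4) = 12 + 4/11 = 136/11
2 + 1/(136/11) = 2 + 11/136 = 283/136

283/136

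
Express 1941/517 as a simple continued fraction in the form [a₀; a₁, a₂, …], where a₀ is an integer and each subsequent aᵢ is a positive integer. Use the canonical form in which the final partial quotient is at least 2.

Run the Euclidean algorithm, recording each quotient:
⌊1941/517⌋ = 3, remainder 390
⌊517/390⌋ = 1, remainder 127
⌊390/127⌋ = 3, remainder 9
⌊127/9⌋ = 14, remainder 1
⌊9/1⌋ = 9, remainder 0

[3; 1, 3, 14, 9]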